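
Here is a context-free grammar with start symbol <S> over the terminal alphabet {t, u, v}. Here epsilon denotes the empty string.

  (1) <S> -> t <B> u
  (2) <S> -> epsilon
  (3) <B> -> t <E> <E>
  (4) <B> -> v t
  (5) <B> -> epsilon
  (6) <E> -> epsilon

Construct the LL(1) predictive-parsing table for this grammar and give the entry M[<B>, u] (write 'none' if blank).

<B> -> epsilon

FIRST(<S>): from <S>->t <B> u we get {t}; from <S>->epsilon we get {epsilon}. So FIRST(<S>) = {epsilon, t}.
FIRST(<B>): from <B>->t <E> <E> we get {t}; from <B>->v t we get {v}; from <B>->epsilon we get {epsilon}. So FIRST(<B>) = {epsilon, t, v}.
FIRST(<E>): from <E>->epsilon we get {epsilon}. So FIRST(<E>) = {epsilon}.
FOLLOW(<S>) includes $ since <S> is the start symbol.
FOLLOW(<B>): in <S>->t <B> u, <B> is followed by u with FIRST {u}. Thus FOLLOW(<B>) = {u}.
For <B> -> t <E> <E>: FIRST(t <E> <E>) = {t}, so it goes in M[<B>, t] for t ∈ {t}.
For <B> -> v t: FIRST(v t) = {v}, so it goes in M[<B>, t] for t ∈ {v}.
For <B> -> epsilon: FIRST(epsilon) = {epsilon}, so it goes in M[<B>, t] for t ∈ {}; since epsilon ∈ FIRST, also for every t ∈ FOLLOW(<B>) = {u}.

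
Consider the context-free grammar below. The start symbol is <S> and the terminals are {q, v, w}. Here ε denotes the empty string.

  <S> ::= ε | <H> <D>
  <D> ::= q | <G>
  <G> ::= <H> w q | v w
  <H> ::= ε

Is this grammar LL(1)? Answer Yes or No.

FIRST(<S>) = {ε, q, v, w}
FIRST(<D>) = {q, v, w}
FIRST(<G>) = {v, w}
FIRST(<H>) = {ε}
FOLLOW(<S>) = {$}
FOLLOW(<D>) = {$}
FOLLOW(<G>) = {$}
FOLLOW(<H>) = {q, v, w}
Each cell of M receives at most one production.

Yes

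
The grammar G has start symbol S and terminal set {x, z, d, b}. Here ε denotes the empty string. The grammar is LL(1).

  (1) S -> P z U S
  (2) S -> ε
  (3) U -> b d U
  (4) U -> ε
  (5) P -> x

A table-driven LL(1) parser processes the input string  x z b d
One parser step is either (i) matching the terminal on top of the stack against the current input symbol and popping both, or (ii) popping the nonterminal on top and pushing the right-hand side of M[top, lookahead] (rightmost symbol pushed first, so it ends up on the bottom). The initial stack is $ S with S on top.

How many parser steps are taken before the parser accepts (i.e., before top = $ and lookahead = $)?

step 1: stack=$ S  input=x z b d $  — expand S -> P z U S
step 2: stack=$ S U z P  input=x z b d $  — expand P -> x
step 3: stack=$ S U z x  input=x z b d $  — match x
step 4: stack=$ S U z  input=z b d $  — match z
step 5: stack=$ S U  input=b d $  — expand U -> b d U
step 6: stack=$ S U d b  input=b d $  — match b
step 7: stack=$ S U d  input=d $  — match d
step 8: stack=$ S U  input=$  — expand U -> ε
step 9: stack=$ S  input=$  — expand S -> ε
Accept reached after 9 steps.

9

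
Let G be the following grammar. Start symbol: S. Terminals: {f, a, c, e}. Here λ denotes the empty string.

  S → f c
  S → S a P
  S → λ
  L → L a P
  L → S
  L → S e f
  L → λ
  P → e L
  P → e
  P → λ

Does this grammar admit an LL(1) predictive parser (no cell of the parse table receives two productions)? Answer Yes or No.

FIRST(S) = {λ, a, f}
FIRST(L) = {λ, a, e, f}
FIRST(P) = {λ, e}
FOLLOW(S) = {$, a, e}
FOLLOW(L) = {$, a, e}
FOLLOW(P) = {$, a, e}
Cell M[L, $] receives both L → S and L → λ — the grammar is not LL(1).

No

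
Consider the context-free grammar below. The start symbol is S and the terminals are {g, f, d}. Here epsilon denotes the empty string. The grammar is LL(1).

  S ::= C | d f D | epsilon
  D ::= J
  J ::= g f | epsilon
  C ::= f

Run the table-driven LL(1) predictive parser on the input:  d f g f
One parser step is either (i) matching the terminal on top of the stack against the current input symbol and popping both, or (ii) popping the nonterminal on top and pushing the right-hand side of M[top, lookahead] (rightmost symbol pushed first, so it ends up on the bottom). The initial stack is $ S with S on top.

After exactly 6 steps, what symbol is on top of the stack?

     Stack    Input      Action
  1  $ S      d f g f $  expand S ::= d f D
  2  $ D f d  d f g f $  match d
  3  $ D f    f g f $    match f
  4  $ D      g f $      expand D ::= J
  5  $ J      g f $      expand J ::= g f
  6  $ f g    g f $      match g
Stack after step 6: $ f (top = f).

f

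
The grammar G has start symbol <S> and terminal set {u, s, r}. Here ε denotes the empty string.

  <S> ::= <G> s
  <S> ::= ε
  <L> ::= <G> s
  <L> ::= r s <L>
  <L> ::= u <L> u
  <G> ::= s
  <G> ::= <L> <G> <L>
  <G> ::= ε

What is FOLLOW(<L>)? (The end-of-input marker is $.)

FIRST(<S>) = {ε, r, s, u}  (via <G> s)
FIRST(<L>) = {r, s, u}  (via <G> s)
FIRST(<G>) = {ε, r, s, u}  (via <L> <G> <L>)
FOLLOW(<S>) includes $ since <S> is the start symbol.
FOLLOW(<S>): <S> appears on no right-hand side. Thus FOLLOW(<S>) = {$}.
FOLLOW(<G>): in <S>::=<G> s, <G> is followed by s with FIRST {s}; in <L>::=<G> s, <G> is followed by s with FIRST {s}; in <G>::=<L> <G> <L>, <G> is followed by <L> with FIRST {r, s, u}. Thus FOLLOW(<G>) = {r, s, u}.
FOLLOW(<L>): in <L>::=r s <L>, the suffix after <L> is empty (adds nothing new); in <L>::=u <L> u, <L> is followed by u with FIRST {u}; in <G>::=<L> <G> <L> (occurrence 1), <L> is followed by <G> <L> with FIRST {r, s, u}; in <G>::=<L> <G> <L> (occurrence 2), the suffix after <L> is empty, so FOLLOW(<L>) ⊇ FOLLOW(<G>) = {r, s, u}. Thus FOLLOW(<L>) = {r, s, u}.

{r, s, u}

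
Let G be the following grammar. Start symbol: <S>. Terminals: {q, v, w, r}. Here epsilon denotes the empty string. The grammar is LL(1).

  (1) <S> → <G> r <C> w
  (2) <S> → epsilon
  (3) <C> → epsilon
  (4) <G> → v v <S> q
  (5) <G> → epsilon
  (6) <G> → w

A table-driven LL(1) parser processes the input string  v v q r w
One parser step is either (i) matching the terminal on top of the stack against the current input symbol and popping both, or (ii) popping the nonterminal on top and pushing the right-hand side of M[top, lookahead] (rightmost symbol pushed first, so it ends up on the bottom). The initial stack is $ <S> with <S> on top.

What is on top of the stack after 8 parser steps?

w

     Stack                Input        Action
  1  $ <S>                v v q r w $  expand <S> → <G> r <C> w
  2  $ w <C> r <G>        v v q r w $  expand <G> → v v <S> q
  3  $ w <C> r q <S> v v  v v q r w $  match v
  4  $ w <C> r q <S> v    v q r w $    match v
  5  $ w <C> r q <S>      q r w $      expand <S> → epsilon
  6  $ w <C> r q          q r w $      match q
  7  $ w <C> r            r w $        match r
  8  $ w <C>              w $          expand <C> → epsilon
Stack after step 8: $ w (top = w).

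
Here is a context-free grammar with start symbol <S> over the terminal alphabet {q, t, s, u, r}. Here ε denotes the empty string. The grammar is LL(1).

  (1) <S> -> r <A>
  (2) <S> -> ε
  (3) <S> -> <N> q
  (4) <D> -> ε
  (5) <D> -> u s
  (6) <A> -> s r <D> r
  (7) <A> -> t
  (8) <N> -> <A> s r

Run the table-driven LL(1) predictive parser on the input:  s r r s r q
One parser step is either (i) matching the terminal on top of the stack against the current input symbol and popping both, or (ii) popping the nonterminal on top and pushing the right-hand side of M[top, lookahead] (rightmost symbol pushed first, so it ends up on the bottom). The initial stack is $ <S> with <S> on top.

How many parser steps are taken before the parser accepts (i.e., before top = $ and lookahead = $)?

step 1: stack=$ <S>  input=s r r s r q $  — expand <S> -> <N> q
step 2: stack=$ q <N>  input=s r r s r q $  — expand <N> -> <A> s r
step 3: stack=$ q r s <A>  input=s r r s r q $  — expand <A> -> s r <D> r
step 4: stack=$ q r s r <D> r s  input=s r r s r q $  — match s
step 5: stack=$ q r s r <D> r  input=r r s r q $  — match r
step 6: stack=$ q r s r <D>  input=r s r q $  — expand <D> -> ε
step 7: stack=$ q r s r  input=r s r q $  — match r
step 8: stack=$ q r s  input=s r q $  — match s
step 9: stack=$ q r  input=r q $  — match r
step 10: stack=$ q  input=q $  — match q
Accept reached after 10 steps.

10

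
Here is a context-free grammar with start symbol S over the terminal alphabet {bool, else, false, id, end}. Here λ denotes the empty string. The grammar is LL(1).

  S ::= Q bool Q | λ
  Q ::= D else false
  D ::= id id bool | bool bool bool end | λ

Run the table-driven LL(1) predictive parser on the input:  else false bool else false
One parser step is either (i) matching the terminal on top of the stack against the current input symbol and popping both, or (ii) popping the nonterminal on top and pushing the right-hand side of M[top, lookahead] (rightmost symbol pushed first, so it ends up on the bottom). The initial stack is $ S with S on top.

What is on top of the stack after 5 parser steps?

bool

step 1: stack=$ S  input=else false bool else false $  — expand S ::= Q bool Q
step 2: stack=$ Q bool Q  input=else false bool else false $  — expand Q ::= D else false
step 3: stack=$ Q bool false else D  input=else false bool else false $  — expand D ::= λ
step 4: stack=$ Q bool false else  input=else false bool else false $  — match else
step 5: stack=$ Q bool false  input=false bool else false $  — match false
Stack after step 5: $ Q bool (top = bool).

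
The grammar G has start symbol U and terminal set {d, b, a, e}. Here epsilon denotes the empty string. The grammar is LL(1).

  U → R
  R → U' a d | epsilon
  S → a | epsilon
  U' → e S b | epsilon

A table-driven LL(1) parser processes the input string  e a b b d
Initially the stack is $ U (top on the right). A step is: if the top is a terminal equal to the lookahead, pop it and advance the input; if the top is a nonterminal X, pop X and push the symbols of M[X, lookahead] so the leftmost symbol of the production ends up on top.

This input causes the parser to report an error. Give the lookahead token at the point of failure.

b

step 1: stack=$ U  input=e a b b d $  — expand U → R
step 2: stack=$ R  input=e a b b d $  — expand R → U' a d
step 3: stack=$ d a U'  input=e a b b d $  — expand U' → e S b
step 4: stack=$ d a b S e  input=e a b b d $  — match e
step 5: stack=$ d a b S  input=a b b d $  — expand S → a
step 6: stack=$ d a b a  input=a b b d $  — match a
step 7: stack=$ d a b  input=b b d $  — match b
step 8: stack=$ d a  input=b d $  — error: top is terminal a but lookahead is b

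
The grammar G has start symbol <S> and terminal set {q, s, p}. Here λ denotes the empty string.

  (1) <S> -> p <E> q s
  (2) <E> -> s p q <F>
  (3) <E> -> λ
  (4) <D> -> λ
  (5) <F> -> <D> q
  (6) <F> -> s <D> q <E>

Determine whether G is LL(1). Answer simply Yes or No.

Yes

FIRST(<S>) = {p}
FIRST(<E>) = {λ, s}
FIRST(<D>) = {λ}
FIRST(<F>) = {q, s}
FOLLOW(<S>) = {$}
FOLLOW(<E>) = {q}
FOLLOW(<D>) = {q}
FOLLOW(<F>) = {q}
Each cell of M receives at most one production.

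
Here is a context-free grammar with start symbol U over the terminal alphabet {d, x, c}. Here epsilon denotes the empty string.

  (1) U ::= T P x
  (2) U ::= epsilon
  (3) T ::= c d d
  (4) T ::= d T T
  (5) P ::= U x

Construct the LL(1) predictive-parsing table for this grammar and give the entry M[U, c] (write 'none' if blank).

FIRST(T): from T::=c d d we get {c}; from T::=d T T we get {d}. So FIRST(T) = {c, d}.
FIRST(U): from U::=T P x we get {c, d}; from U::=epsilon we get {epsilon}. So FIRST(U) = {epsilon, c, d}.
FIRST(P): from P::=U x we get {c, d, x}. So FIRST(P) = {c, d, x}.
FOLLOW(U) includes $ since U is the start symbol.
FOLLOW(U): in P::=U x, U is followed by x with FIRST {x}. Thus FOLLOW(U) = {$, x}.
For U ::= T P x: FIRST(T P x) = {c, d}, so it goes in M[U, t] for t ∈ {c, d}.
For U ::= epsilon: FIRST(epsilon) = {epsilon}, so it goes in M[U, t] for t ∈ {}; since epsilon ∈ FIRST, also for every t ∈ FOLLOW(U) = {$, x}.

U ::= T P x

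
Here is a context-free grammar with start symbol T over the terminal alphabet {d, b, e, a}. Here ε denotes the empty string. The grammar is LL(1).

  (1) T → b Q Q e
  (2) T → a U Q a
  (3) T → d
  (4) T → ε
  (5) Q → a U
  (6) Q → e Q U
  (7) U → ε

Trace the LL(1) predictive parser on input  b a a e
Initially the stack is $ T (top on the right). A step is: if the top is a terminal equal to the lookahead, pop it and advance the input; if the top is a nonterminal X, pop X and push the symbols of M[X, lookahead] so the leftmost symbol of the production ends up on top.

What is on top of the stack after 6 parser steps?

a

     Stack      Input      Action
  1  $ T        b a a e $  expand T → b Q Q e
  2  $ e Q Q b  b a a e $  match b
  3  $ e Q Q    a a e $    expand Q → a U
  4  $ e Q U a  a a e $    match a
  5  $ e Q U    a e $      expand U → ε
  6  $ e Q      a e $      expand Q → a U
Stack after step 6: $ e U a (top = a).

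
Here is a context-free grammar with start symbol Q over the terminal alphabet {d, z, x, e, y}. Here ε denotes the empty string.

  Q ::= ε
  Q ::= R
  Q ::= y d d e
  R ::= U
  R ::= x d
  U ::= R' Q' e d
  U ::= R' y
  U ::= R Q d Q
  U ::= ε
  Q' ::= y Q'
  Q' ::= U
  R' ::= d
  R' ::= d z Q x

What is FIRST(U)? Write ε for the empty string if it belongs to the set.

FIRST(R'): from R'::=d we get {d}; from R'::=d z Q x we get {d}. So FIRST(R') = {d}.
FIRST(Q): from Q::=ε we get {ε}; from Q::=R we get {ε, d, x, y}; from Q::=y d d e we get {y}. So FIRST(Q) = {ε, d, x, y}.
FIRST(R): from R::=U we get {ε, d, x, y}; from R::=x d we get {x}. So FIRST(R) = {ε, d, x, y}.
FIRST(U): from U::=R' Q' e d we get {d}; from U::=R' y we get {d}; from U::=R Q d Q we get {d, x, y}; from U::=ε we get {ε}. So FIRST(U) = {ε, d, x, y}.
FIRST(Q'): from Q'::=y Q' we get {y}; from Q'::=U we get {ε, d, x, y}. So FIRST(Q') = {ε, d, x, y}.

{ε, d, x, y}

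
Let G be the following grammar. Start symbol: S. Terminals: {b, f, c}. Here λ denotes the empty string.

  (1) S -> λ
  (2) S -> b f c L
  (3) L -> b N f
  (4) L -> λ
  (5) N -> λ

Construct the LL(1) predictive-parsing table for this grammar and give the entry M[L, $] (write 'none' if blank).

FIRST(S): from S->λ we get {λ}; from S->b f c L we get {b}. So FIRST(S) = {λ, b}.
FIRST(L): from L->b N f we get {b}; from L->λ we get {λ}. So FIRST(L) = {λ, b}.
FIRST(N): from N->λ we get {λ}. So FIRST(N) = {λ}.
FOLLOW(S) includes $ since S is the start symbol.
FOLLOW(S): S appears on no right-hand side. Thus FOLLOW(S) = {$}.
FOLLOW(L): in S->b f c L, the suffix after L is empty, so FOLLOW(L) ⊇ FOLLOW(S) = {$}. Thus FOLLOW(L) = {$}.
For L -> b N f: FIRST(b N f) = {b}, so it goes in M[L, t] for t ∈ {b}.
For L -> λ: FIRST(λ) = {λ}, so it goes in M[L, t] for t ∈ {}; since λ ∈ FIRST, also for every t ∈ FOLLOW(L) = {$}.

L -> λ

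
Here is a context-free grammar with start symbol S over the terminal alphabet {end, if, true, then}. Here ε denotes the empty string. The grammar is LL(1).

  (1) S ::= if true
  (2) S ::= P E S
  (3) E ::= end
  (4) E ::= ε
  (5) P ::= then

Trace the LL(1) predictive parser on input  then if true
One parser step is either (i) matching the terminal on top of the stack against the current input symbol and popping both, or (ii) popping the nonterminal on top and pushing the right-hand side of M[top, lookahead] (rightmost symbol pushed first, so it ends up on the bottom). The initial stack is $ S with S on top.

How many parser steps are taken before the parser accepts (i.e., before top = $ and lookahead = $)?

7

     Stack       Input           Action
  1  $ S         then if true $  expand S ::= P E S
  2  $ S E P     then if true $  expand P ::= then
  3  $ S E then  then if true $  match then
  4  $ S E       if true $       expand E ::= ε
  5  $ S         if true $       expand S ::= if true
  6  $ true if   if true $       match if
  7  $ true      true $          match true
Accept reached after 7 steps.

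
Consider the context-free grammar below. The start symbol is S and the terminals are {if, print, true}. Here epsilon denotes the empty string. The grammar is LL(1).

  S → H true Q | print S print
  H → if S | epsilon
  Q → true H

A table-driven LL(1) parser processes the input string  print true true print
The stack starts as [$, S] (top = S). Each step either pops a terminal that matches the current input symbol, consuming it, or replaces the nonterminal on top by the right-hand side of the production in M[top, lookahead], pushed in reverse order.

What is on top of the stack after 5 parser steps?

     Stack             Input                    Action
  1  $ S               print true true print $  expand S → print S print
  2  $ print S print   print true true print $  match print
  3  $ print S         true true print $        expand S → H true Q
  4  $ print Q true H  true true print $        expand H → epsilon
  5  $ print Q true    true true print $        match true
Stack after step 5: $ print Q (top = Q).

Q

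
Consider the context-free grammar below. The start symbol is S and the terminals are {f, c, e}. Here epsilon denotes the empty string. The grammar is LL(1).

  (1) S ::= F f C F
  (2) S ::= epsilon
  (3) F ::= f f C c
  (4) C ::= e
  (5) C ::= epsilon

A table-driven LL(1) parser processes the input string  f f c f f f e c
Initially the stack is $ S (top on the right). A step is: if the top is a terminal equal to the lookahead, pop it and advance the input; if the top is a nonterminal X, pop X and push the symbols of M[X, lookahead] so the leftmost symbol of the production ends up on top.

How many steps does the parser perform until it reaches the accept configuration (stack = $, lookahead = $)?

      Stack            Input              Action
   1  $ S              f f c f f f e c $  expand S ::= F f C F
   2  $ F C f F        f f c f f f e c $  expand F ::= f f C c
   3  $ F C f c C f f  f f c f f f e c $  match f
   4  $ F C f c C f    f c f f f e c $    match f
   5  $ F C f c C      c f f f e c $      expand C ::= epsilon
   6  $ F C f c        c f f f e c $      match c
   7  $ F C f          f f f e c $        match f
   8  $ F C            f f e c $          expand C ::= epsilon
   9  $ F              f f e c $          expand F ::= f f C c
  10  $ c C f f        f f e c $          match f
  11  $ c C f          f e c $            match f
  12  $ c C            e c $              expand C ::= e
  13  $ c e            e c $              match e
  14  $ c              c $                match c
Accept reached after 14 steps.

14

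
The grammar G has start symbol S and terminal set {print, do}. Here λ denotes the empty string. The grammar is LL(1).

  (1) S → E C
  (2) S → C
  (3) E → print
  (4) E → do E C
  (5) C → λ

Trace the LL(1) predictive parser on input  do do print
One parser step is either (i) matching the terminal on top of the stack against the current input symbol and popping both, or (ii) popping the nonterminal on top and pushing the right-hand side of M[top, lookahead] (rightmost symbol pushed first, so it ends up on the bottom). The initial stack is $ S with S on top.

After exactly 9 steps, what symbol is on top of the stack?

C

     Stack          Input          Action
  1  $ S            do do print $  expand S → E C
  2  $ C E          do do print $  expand E → do E C
  3  $ C C E do     do do print $  match do
  4  $ C C E        do print $     expand E → do E C
  5  $ C C C E do   do print $     match do
  6  $ C C C E      print $        expand E → print
  7  $ C C C print  print $        match print
  8  $ C C C        $              expand C → λ
  9  $ C C          $              expand C → λ
Stack after step 9: $ C (top = C).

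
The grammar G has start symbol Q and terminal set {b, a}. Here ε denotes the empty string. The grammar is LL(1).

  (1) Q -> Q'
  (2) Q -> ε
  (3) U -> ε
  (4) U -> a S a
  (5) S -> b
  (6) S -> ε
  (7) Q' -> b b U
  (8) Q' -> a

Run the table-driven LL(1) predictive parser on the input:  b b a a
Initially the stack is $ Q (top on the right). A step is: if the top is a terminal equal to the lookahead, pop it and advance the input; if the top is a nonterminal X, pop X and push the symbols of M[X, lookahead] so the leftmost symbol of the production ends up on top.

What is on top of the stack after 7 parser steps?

a

step 1: stack=$ Q  input=b b a a $  — expand Q -> Q'
step 2: stack=$ Q'  input=b b a a $  — expand Q' -> b b U
step 3: stack=$ U b b  input=b b a a $  — match b
step 4: stack=$ U b  input=b a a $  — match b
step 5: stack=$ U  input=a a $  — expand U -> a S a
step 6: stack=$ a S a  input=a a $  — match a
step 7: stack=$ a S  input=a $  — expand S -> ε
Stack after step 7: $ a (top = a).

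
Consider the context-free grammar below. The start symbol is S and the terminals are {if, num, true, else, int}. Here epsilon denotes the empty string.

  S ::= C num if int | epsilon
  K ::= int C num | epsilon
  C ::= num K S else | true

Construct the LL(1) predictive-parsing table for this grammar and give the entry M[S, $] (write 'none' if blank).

FIRST(K): from K::=int C num we get {int}; from K::=epsilon we get {epsilon}. So FIRST(K) = {epsilon, int}.
FIRST(C): from C::=num K S else we get {num}; from C::=true we get {true}. So FIRST(C) = {num, true}.
FIRST(S): from S::=C num if int we get {num, true}; from S::=epsilon we get {epsilon}. So FIRST(S) = {epsilon, num, true}.
FOLLOW(S) includes $ since S is the start symbol.
FOLLOW(S): in C::=num K S else, S is followed by else with FIRST {else}. Thus FOLLOW(S) = {$, else}.
For S ::= C num if int: FIRST(C num if int) = {num, true}, so it goes in M[S, t] for t ∈ {num, true}.
For S ::= epsilon: FIRST(epsilon) = {epsilon}, so it goes in M[S, t] for t ∈ {}; since epsilon ∈ FIRST, also for every t ∈ FOLLOW(S) = {$, else}.

S ::= epsilon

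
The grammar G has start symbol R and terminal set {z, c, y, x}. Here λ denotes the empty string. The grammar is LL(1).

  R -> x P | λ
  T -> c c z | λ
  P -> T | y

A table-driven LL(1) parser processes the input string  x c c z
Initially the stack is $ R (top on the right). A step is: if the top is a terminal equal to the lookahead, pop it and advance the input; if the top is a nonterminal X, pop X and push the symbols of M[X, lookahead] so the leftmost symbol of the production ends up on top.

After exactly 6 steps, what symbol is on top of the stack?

     Stack    Input      Action
  1  $ R      x c c z $  expand R -> x P
  2  $ P x    x c c z $  match x
  3  $ P      c c z $    expand P -> T
  4  $ T      c c z $    expand T -> c c z
  5  $ z c c  c c z $    match c
  6  $ z c    c z $      match c
Stack after step 6: $ z (top = z).

z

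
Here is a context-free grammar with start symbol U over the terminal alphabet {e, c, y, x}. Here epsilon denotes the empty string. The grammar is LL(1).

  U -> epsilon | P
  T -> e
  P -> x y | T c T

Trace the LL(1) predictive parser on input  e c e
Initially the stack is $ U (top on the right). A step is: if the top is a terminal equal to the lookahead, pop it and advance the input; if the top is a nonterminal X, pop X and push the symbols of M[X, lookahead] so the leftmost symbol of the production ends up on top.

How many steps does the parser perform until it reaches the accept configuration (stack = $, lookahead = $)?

step 1: stack=$ U  input=e c e $  — expand U -> P
step 2: stack=$ P  input=e c e $  — expand P -> T c T
step 3: stack=$ T c T  input=e c e $  — expand T -> e
step 4: stack=$ T c e  input=e c e $  — match e
step 5: stack=$ T c  input=c e $  — match c
step 6: stack=$ T  input=e $  — expand T -> e
step 7: stack=$ e  input=e $  — match e
Accept reached after 7 steps.

7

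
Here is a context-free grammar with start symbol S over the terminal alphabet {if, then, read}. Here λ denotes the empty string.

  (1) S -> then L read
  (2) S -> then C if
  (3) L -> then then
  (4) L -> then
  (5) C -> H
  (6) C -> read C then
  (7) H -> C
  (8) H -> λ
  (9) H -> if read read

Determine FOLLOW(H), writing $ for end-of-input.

FIRST(S): from S->then L read we get {then}; from S->then C if we get {then}. So FIRST(S) = {then}.
FIRST(L): from L->then then we get {then}; from L->then we get {then}. So FIRST(L) = {then}.
FIRST(C): from C->H we get {λ, if, read}; from C->read C then we get {read}. So FIRST(C) = {λ, if, read}.
FIRST(H): from H->C we get {λ, if, read}; from H->λ we get {λ}; from H->if read read we get {if}. So FIRST(H) = {λ, if, read}.
FOLLOW(S) includes $ since S is the start symbol.
FOLLOW(S): S appears on no right-hand side. Thus FOLLOW(S) = {$}.
FOLLOW(L): in S->then L read, L is followed by read with FIRST {read}. Thus FOLLOW(L) = {read}.
FOLLOW(C): in S->then C if, C is followed by if with FIRST {if}; in C->read C then, C is followed by then with FIRST {then}; in H->C, the suffix after C is empty, so FOLLOW(C) ⊇ FOLLOW(H) = {if, then}. Thus FOLLOW(C) = {if, then}.
FOLLOW(H): in C->H, the suffix after H is empty, so FOLLOW(H) ⊇ FOLLOW(C) = {if, then}. Thus FOLLOW(H) = {if, then}.

{if, then}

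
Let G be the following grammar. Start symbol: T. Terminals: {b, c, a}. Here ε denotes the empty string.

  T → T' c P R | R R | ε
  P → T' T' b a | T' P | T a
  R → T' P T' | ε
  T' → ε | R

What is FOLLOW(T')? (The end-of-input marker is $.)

{$, a, b, c}

FIRST(T): from T→T' c P R we get {a, b, c}; from T→R R we get {ε, a, b, c}; from T→ε we get {ε}. So FIRST(T) = {ε, a, b, c}.
FIRST(P): from P→T' T' b a we get {a, b, c}; from P→T' P we get {a, b, c}; from P→T a we get {a, b, c}. So FIRST(P) = {a, b, c}.
FIRST(R): from R→T' P T' we get {a, b, c}; from R→ε we get {ε}. So FIRST(R) = {ε, a, b, c}.
FIRST(T'): from T'→ε we get {ε}; from T'→R we get {ε, a, b, c}. So FIRST(T') = {ε, a, b, c}.
FOLLOW(T) includes $ since T is the start symbol.
FOLLOW(T): in P→T a, T is followed by a with FIRST {a}. Thus FOLLOW(T) = {$, a}.
FOLLOW(P): in T→T' c P R, P is followed by R with FIRST {ε, a, b, c}; in T→T' c P R, the suffix after P is nullable, so FOLLOW(P) ⊇ FOLLOW(T) = {$, a}; in P→T' P, the suffix after P is empty (adds nothing new); in R→T' P T', P is followed by T' with FIRST {ε, a, b, c}; in R→T' P T', the suffix after P is nullable, so FOLLOW(P) ⊇ FOLLOW(R) = {$, a, b, c}. Thus FOLLOW(P) = {$, a, b, c}.
FOLLOW(R): in T→T' c P R, the suffix after R is empty, so FOLLOW(R) ⊇ FOLLOW(T) = {$, a}; in T→R R (occurrence 1), R is followed by R with FIRST {ε, a, b, c}; in T→R R (occurrence 1), the suffix after R is nullable, so FOLLOW(R) ⊇ FOLLOW(T) = {$, a}; in T→R R (occurrence 2), the suffix after R is empty, so FOLLOW(R) ⊇ FOLLOW(T) = {$, a}; in T'→R, the suffix after R is empty, so FOLLOW(R) ⊇ FOLLOW(T') = {$, a, b, c}. Thus FOLLOW(R) = {$, a, b, c}.
FOLLOW(T'): in T→T' c P R, T' is followed by c P R with FIRST {c}; in P→T' T' b a (occurrence 1), T' is followed by T' b a with FIRST {a, b, c}; in P→T' T' b a (occurrence 2), T' is followed by b a with FIRST {b}; in P→T' P, T' is followed by P with FIRST {a, b, c}; in R→T' P T' (occurrence 1), T' is followed by P T' with FIRST {a, b, c}; in R→T' P T' (occurrence 2), the suffix after T' is empty, so FOLLOW(T') ⊇ FOLLOW(R) = {$, a, b, c}. Thus FOLLOW(T') = {$, a, b, c}.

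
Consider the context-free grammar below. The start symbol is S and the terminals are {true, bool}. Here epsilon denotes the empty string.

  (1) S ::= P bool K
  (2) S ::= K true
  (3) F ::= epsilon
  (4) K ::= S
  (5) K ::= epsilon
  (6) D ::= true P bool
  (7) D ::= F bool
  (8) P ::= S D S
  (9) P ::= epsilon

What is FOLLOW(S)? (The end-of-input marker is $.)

FIRST(F): from F::=epsilon we get {epsilon}. So FIRST(F) = {epsilon}.
FIRST(D): from D::=true P bool we get {true}; from D::=F bool we get {bool}. So FIRST(D) = {bool, true}.
FIRST(S): from S::=P bool K we get {bool, true}; from S::=K true we get {bool, true}. So FIRST(S) = {bool, true}.
FIRST(K): from K::=S we get {bool, true}; from K::=epsilon we get {epsilon}. So FIRST(K) = {epsilon, bool, true}.
FIRST(P): from P::=S D S we get {bool, true}; from P::=epsilon we get {epsilon}. So FIRST(P) = {epsilon, bool, true}.
FOLLOW(S) includes $ since S is the start symbol.
FOLLOW(F): in D::=F bool, F is followed by bool with FIRST {bool}. Thus FOLLOW(F) = {bool}.
FOLLOW(D): in P::=S D S, D is followed by S with FIRST {bool, true}. Thus FOLLOW(D) = {bool, true}.
FOLLOW(P): in S::=P bool K, P is followed by bool K with FIRST {bool}; in D::=true P bool, P is followed by bool with FIRST {bool}. Thus FOLLOW(P) = {bool}.
FOLLOW(S): in K::=S, the suffix after S is empty, so FOLLOW(S) ⊇ FOLLOW(K) = {$, bool, true}; in P::=S D S (occurrence 1), S is followed by D S with FIRST {bool, true}; in P::=S D S (occurrence 2), the suffix after S is empty, so FOLLOW(S) ⊇ FOLLOW(P) = {bool}. Thus FOLLOW(S) = {$, bool, true}.
FOLLOW(K): in S::=P bool K, the suffix after K is empty, so FOLLOW(K) ⊇ FOLLOW(S) = {$, bool, true}; in S::=K true, K is followed by true with FIRST {true}. Thus FOLLOW(K) = {$, bool, true}.

{$, bool, true}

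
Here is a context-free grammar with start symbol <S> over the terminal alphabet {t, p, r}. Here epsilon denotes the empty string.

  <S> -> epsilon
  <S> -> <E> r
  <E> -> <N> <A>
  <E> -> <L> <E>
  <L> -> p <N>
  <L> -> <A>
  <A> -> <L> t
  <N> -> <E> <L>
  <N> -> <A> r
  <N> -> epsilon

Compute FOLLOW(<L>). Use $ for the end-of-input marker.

FIRST(<S>): from <S>->epsilon we get {epsilon}; from <S>-><E> r we get {p}. So FIRST(<S>) = {epsilon, p}.
FIRST(<E>): from <E>-><N> <A> we get {p}; from <E>-><L> <E> we get {p}. So FIRST(<E>) = {p}.
FIRST(<L>): from <L>->p <N> we get {p}; from <L>-><A> we get {p}. So FIRST(<L>) = {p}.
FIRST(<A>): from <A>-><L> t we get {p}. So FIRST(<A>) = {p}.
FIRST(<N>): from <N>-><E> <L> we get {p}; from <N>-><A> r we get {p}; from <N>->epsilon we get {epsilon}. So FIRST(<N>) = {epsilon, p}.
FOLLOW(<S>) includes $ since <S> is the start symbol.
FOLLOW(<S>): <S> appears on no right-hand side. Thus FOLLOW(<S>) = {$}.
FOLLOW(<E>): in <S>-><E> r, <E> is followed by r with FIRST {r}; in <E>-><L> <E>, the suffix after <E> is empty (adds nothing new); in <N>-><E> <L>, <E> is followed by <L> with FIRST {p}. Thus FOLLOW(<E>) = {p, r}.
FOLLOW(<L>): in <E>-><L> <E>, <L> is followed by <E> with FIRST {p}; in <A>-><L> t, <L> is followed by t with FIRST {t}; in <N>-><E> <L>, the suffix after <L> is empty, so FOLLOW(<L>) ⊇ FOLLOW(<N>) = {p, t}. Thus FOLLOW(<L>) = {p, t}.
FOLLOW(<A>): in <E>-><N> <A>, the suffix after <A> is empty, so FOLLOW(<A>) ⊇ FOLLOW(<E>) = {p, r}; in <L>-><A>, the suffix after <A> is empty, so FOLLOW(<A>) ⊇ FOLLOW(<L>) = {p, t}; in <N>-><A> r, <A> is followed by r with FIRST {r}. Thus FOLLOW(<A>) = {p, r, t}.
FOLLOW(<N>): in <E>-><N> <A>, <N> is followed by <A> with FIRST {p}; in <L>->p <N>, the suffix after <N> is empty, so FOLLOW(<N>) ⊇ FOLLOW(<L>) = {p, t}. Thus FOLLOW(<N>) = {p, t}.

{p, t}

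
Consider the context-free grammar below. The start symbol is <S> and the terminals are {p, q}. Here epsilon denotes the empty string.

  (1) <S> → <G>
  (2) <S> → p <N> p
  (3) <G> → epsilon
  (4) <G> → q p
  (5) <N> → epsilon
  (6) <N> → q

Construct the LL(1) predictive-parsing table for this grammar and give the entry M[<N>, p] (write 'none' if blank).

<N> → epsilon

FIRST(<G>) = {epsilon, q}
FIRST(<N>) = {epsilon, q}
FIRST(<S>) = {epsilon, p, q}  (via <G>)
FOLLOW(<S>) includes $ since <S> is the start symbol.
FOLLOW(<N>): in <S>→p <N> p, <N> is followed by p with FIRST {p}. Thus FOLLOW(<N>) = {p}.
For <N> → epsilon: FIRST(epsilon) = {epsilon}, so it goes in M[<N>, t] for t ∈ {}; since epsilon ∈ FIRST, also for every t ∈ FOLLOW(<N>) = {p}.
For <N> → q: FIRST(q) = {q}, so it goes in M[<N>, t] for t ∈ {q}.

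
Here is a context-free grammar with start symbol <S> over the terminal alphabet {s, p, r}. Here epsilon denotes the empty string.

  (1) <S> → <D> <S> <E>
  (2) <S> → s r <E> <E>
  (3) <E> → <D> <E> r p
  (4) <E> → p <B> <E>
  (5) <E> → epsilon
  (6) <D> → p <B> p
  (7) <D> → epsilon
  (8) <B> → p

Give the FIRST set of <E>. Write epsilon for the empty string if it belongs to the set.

FIRST(<D>): from <D>→p <B> p we get {p}; from <D>→epsilon we get {epsilon}. So FIRST(<D>) = {epsilon, p}.
FIRST(<B>): from <B>→p we get {p}. So FIRST(<B>) = {p}.
FIRST(<S>): from <S>→<D> <S> <E> we get {p, s}; from <S>→s r <E> <E> we get {s}. So FIRST(<S>) = {p, s}.
FIRST(<E>): from <E>→<D> <E> r p we get {p, r}; from <E>→p <B> <E> we get {p}; from <E>→epsilon we get {epsilon}. So FIRST(<E>) = {epsilon, p, r}.

{epsilon, p, r}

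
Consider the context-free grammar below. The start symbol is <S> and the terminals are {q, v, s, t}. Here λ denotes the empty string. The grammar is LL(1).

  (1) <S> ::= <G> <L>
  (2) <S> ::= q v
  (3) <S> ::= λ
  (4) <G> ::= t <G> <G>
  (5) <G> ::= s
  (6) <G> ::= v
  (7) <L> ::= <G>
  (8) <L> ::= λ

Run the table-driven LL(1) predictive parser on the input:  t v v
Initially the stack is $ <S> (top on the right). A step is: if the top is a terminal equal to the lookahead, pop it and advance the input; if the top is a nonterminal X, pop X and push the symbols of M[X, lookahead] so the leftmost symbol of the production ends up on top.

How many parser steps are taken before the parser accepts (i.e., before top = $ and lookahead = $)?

8

step 1: stack=$ <S>  input=t v v $  — expand <S> ::= <G> <L>
step 2: stack=$ <L> <G>  input=t v v $  — expand <G> ::= t <G> <G>
step 3: stack=$ <L> <G> <G> t  input=t v v $  — match t
step 4: stack=$ <L> <G> <G>  input=v v $  — expand <G> ::= v
step 5: stack=$ <L> <G> v  input=v v $  — match v
step 6: stack=$ <L> <G>  input=v $  — expand <G> ::= v
step 7: stack=$ <L> v  input=v $  — match v
step 8: stack=$ <L>  input=$  — expand <L> ::= λ
Accept reached after 8 steps.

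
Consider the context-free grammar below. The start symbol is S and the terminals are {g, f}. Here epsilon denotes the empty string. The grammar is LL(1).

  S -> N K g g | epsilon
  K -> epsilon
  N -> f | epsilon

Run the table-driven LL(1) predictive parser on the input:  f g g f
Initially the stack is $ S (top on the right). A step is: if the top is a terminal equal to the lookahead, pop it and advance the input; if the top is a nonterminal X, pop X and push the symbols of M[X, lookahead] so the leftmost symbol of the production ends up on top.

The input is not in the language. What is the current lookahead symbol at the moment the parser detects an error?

f

     Stack      Input      Action
  1  $ S        f g g f $  expand S -> N K g g
  2  $ g g K N  f g g f $  expand N -> f
  3  $ g g K f  f g g f $  match f
  4  $ g g K    g g f $    expand K -> epsilon
  5  $ g g      g g f $    match g
  6  $ g        g f $      match g
  7  $          f $        error: stack empty but input remains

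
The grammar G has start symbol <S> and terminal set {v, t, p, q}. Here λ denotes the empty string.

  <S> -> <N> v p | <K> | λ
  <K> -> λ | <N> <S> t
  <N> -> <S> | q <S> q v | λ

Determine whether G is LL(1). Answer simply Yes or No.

FIRST(<S>) = {λ, q, t, v}
FIRST(<K>) = {λ, q, t, v}
FIRST(<N>) = {λ, q, t, v}
FOLLOW(<S>) = {$, q, t, v}
FOLLOW(<K>) = {$, q, t, v}
FOLLOW(<N>) = {q, t, v}
Cell M[<K>, q] receives both <K> -> λ and <K> -> <N> <S> t — the grammar is not LL(1).

No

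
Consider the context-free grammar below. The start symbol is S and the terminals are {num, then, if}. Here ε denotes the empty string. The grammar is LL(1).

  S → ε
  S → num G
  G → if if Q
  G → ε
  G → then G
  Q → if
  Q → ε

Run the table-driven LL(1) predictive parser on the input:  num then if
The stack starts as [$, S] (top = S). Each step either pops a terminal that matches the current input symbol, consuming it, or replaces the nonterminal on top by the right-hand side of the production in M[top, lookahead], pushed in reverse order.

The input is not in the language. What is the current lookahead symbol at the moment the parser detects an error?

     Stack      Input          Action
  1  $ S        num then if $  expand S → num G
  2  $ G num    num then if $  match num
  3  $ G        then if $      expand G → then G
  4  $ G then   then if $      match then
  5  $ G        if $           expand G → if if Q
  6  $ Q if if  if $           match if
  7  $ Q if     $              error: top is terminal if but lookahead is $

$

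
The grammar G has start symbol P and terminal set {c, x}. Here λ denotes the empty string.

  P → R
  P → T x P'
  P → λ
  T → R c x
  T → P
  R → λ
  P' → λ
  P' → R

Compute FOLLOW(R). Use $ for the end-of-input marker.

{$, c, x}

FIRST(R) = {λ}
FIRST(P') = {λ}  (via R)
FIRST(P) = {λ, c, x}  (via R, T x P')
FIRST(T) = {λ, c, x}  (via R c x, P)
FOLLOW(P) includes $ since P is the start symbol.
FOLLOW(T): in P→T x P', T is followed by x P' with FIRST {x}. Thus FOLLOW(T) = {x}.
FOLLOW(P): in T→P, the suffix after P is empty, so FOLLOW(P) ⊇ FOLLOW(T) = {x}. Thus FOLLOW(P) = {$, x}.
FOLLOW(P'): in P→T x P', the suffix after P' is empty, so FOLLOW(P') ⊇ FOLLOW(P) = {$, x}. Thus FOLLOW(P') = {$, x}.
FOLLOW(R): in P→R, the suffix after R is empty, so FOLLOW(R) ⊇ FOLLOW(P) = {$, x}; in T→R c x, R is followed by c x with FIRST {c}; in P'→R, the suffix after R is empty, so FOLLOW(R) ⊇ FOLLOW(P') = {$, x}. Thus FOLLOW(R) = {$, c, x}.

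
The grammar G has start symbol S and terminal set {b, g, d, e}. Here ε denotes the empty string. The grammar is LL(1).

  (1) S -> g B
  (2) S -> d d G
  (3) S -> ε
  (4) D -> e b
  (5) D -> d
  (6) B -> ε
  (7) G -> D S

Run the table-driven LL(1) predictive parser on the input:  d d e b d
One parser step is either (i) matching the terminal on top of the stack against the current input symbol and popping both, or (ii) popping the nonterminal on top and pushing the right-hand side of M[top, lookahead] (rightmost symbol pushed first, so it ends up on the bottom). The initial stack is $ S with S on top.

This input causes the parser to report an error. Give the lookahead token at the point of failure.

      Stack    Input        Action
   1  $ S      d d e b d $  expand S -> d d G
   2  $ G d d  d d e b d $  match d
   3  $ G d    d e b d $    match d
   4  $ G      e b d $      expand G -> D S
   5  $ S D    e b d $      expand D -> e b
   6  $ S b e  e b d $      match e
   7  $ S b    b d $        match b
   8  $ S      d $          expand S -> d d G
   9  $ G d d  d $          match d
  10  $ G d    $            error: top is terminal d but lookahead is $

$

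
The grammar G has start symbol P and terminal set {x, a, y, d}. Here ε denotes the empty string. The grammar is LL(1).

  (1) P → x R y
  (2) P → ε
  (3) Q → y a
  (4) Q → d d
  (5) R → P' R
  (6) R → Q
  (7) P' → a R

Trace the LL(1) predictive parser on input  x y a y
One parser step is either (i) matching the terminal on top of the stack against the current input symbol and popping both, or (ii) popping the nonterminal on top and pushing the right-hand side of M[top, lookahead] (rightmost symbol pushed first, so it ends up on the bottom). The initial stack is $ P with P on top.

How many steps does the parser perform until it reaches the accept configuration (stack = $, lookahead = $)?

     Stack    Input      Action
  1  $ P      x y a y $  expand P → x R y
  2  $ y R x  x y a y $  match x
  3  $ y R    y a y $    expand R → Q
  4  $ y Q    y a y $    expand Q → y a
  5  $ y a y  y a y $    match y
  6  $ y a    a y $      match a
  7  $ y      y $        match y
Accept reached after 7 steps.

7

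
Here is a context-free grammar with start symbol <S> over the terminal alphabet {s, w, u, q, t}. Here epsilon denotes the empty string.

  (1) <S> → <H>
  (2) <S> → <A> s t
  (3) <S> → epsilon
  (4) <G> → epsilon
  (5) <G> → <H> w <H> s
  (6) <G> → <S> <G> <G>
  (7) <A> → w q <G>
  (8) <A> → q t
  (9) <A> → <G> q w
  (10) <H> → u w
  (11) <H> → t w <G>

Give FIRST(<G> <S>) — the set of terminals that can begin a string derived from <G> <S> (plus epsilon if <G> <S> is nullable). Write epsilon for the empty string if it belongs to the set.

{epsilon, q, t, u, w}

FIRST(<H>): from <H>→u w we get {u}; from <H>→t w <G> we get {t}. So FIRST(<H>) = {t, u}.
FIRST(<S>): from <S>→<H> we get {t, u}; from <S>→<A> s t we get {q, t, u, w}; from <S>→epsilon we get {epsilon}. So FIRST(<S>) = {epsilon, q, t, u, w}.
FIRST(<G>): from <G>→epsilon we get {epsilon}; from <G>→<H> w <H> s we get {t, u}; from <G>→<S> <G> <G> we get {epsilon, q, t, u, w}. So FIRST(<G>) = {epsilon, q, t, u, w}.
FIRST(<A>): from <A>→w q <G> we get {w}; from <A>→q t we get {q}; from <A>→<G> q w we get {q, t, u, w}. So FIRST(<A>) = {q, t, u, w}.
FIRST(<G> <S>): take FIRST of each symbol in turn, carrying on past any symbol whose FIRST contains epsilon; result {epsilon, q, t, u, w}.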